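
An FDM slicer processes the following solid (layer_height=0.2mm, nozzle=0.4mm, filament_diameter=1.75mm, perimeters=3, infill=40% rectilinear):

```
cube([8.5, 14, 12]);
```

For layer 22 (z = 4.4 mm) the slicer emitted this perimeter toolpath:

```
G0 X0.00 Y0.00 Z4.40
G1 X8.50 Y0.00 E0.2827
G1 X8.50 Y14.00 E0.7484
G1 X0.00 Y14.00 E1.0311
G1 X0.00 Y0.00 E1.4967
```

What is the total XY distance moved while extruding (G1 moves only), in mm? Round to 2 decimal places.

Sum the Euclidean lengths of each G1 segment: total = 45.00 mm.

45.00 mm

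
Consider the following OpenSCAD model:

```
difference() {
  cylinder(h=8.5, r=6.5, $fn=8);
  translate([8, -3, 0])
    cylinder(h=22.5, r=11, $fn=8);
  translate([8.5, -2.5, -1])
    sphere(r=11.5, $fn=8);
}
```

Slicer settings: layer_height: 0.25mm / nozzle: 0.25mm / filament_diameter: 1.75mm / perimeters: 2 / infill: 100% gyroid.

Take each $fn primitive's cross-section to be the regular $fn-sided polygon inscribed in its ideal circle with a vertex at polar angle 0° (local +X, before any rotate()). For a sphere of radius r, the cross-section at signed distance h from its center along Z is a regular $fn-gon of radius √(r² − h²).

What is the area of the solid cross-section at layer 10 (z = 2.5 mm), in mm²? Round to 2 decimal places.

At z = 2.5 mm: the r=6.5 cylinder contributes a regular 8-gon of circumradius 6.5 (area = (8/2)·6.500²·sin(360°/8) = 119.50 mm²); the cylinder at (8, -3): section is a regular 8-gon, circumradius r=11 (area = (8/2)·11.000²·sin(360°/8) = 342.24 mm²); the r=11.5 sphere at (8.5, -2.5) contributes a regular 8-gon of circumradius √(11.5²−3.5²) = 10.954 (area = (8/2)·10.954²·sin(360°/8) = 339.41 mm²); Taking the first minus the rest: starting from the r=6.5 cylinder (119.50 mm²), the r=11 cylinder at (8, -3) partially overlaps it — only the 75.94 mm² overlap (of its 342.24 mm²) is removed, clipping the outline; the r=11.5 sphere at (8.5, -2.5) partially overlaps it — only the 0.33 mm² overlap (of its 339.41 mm²) is removed, clipping the outline — area = 43.23 mm². Overall, the cross-section is a single solid region. Net area = 43.23 mm².

43.23 mm²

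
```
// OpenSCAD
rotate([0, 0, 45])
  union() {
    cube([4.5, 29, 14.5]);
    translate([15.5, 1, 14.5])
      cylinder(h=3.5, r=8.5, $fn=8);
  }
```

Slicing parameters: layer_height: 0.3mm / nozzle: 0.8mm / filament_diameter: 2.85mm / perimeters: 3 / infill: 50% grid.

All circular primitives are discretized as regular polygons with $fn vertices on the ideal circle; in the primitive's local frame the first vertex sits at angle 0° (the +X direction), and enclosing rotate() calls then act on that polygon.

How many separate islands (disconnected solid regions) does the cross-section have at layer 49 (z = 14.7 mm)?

At z = 14.7 mm: the cube is not intersected at this z (z outside [0, 14.5]); the r=8.5 cylinder at (15.5, 1) gives a regular 8-gon of circumradius 8.5 (constant along its height); Combining (union): only the r=8.5 cylinder at (15.5, 1) is present, so the union is just that shape — 1 connected region; (whole slice rotated 45° about Z — lengths, areas and connectivity unchanged). Overall, the cross-section is a single solid region. Island count = 1.

1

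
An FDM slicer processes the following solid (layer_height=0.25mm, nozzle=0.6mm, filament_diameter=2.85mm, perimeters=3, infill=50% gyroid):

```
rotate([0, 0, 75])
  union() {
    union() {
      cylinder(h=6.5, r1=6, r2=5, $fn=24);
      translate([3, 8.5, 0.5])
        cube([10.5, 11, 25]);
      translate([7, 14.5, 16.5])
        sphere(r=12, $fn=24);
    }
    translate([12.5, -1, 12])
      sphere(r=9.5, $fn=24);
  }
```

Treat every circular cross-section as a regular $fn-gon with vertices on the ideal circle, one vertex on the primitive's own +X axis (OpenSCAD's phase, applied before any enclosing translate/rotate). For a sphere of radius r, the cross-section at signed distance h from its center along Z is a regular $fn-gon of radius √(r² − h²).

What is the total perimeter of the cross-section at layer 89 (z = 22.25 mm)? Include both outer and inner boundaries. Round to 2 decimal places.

At z = 22.25 mm: the cone is not intersected at this z (z outside [0, 6.5]); the cube at (3, 8.5) is present — its section is the full 10.5×11 rectangle (perimeter 43.00 mm); the sphere at (7, 14.5): section is a regular 24-gon, circumradius = √(r²−h²) = √(12²−5.75²) = 10.533 (perimeter = 2·24·10.533·sin(180°/24) = 65.99 mm); Taking the union: the 10.5×11 cube at (3, 8.5) lies entirely inside the r=12 sphere at (7, 14.5), so the union is just the r=12 sphere at (7, 14.5) — boundary = 65.99 mm; the sphere at (12.5, -1) is absent (|z−center|=10.250 > r=9.5); Taking the union: only that combined region is present, so the union is just that shape — boundary = 65.99 mm; (rotated 75° about Z; rotation is an isometry so areas/perimeters/island counts are preserved). Overall, the cross-section is a single solid region. Total boundary length (outer) = 65.99 mm.

65.99 mm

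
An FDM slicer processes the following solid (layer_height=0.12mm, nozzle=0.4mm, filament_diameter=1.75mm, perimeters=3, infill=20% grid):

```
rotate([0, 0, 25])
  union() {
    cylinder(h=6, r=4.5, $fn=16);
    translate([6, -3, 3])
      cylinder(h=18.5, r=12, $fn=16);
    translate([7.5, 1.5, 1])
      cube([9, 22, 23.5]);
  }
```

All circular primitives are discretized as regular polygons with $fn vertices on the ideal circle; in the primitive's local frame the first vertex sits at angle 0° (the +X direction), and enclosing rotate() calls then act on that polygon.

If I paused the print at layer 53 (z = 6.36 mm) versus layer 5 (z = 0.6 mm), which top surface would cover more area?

Layer 53 (z = 6.36): the cylinder is not intersected at this z (z outside [0, 6]); the cylinder at (6, -3): section is a regular 16-gon, circumradius r=12 (area = (16/2)·12.000²·sin(360°/16) = 440.85 mm²); the cube at (7.5, 1.5) is present — its section is the full 9×22 rectangle (area 198.00 mm²); Merging all regions: the regions partially overlap — summed areas 638.85 mm² minus the doubly-counted overlap 46.89 mm² gives 591.96 mm² — area = 591.96 mm²; (rotated 25° about Z; rotation is an isometry so areas/perimeters/island counts are preserved). So its area = 591.96 mm². Layer 5 (z = 0.6): the cylinder: section is a regular 16-gon, circumradius r=4.5 (area = (16/2)·4.500²·sin(360°/16) = 61.99 mm²); the cylinder at (6, -3) is absent (z outside [3, 21.5]); the cube at (7.5, 1.5) does not reach this height (z outside [1, 24.5]); Merging all regions: only the r=4.5 cylinder is present, so the union is just that shape — area = 61.99 mm²; (whole slice rotated 25° about Z — lengths, areas and connectivity unchanged). So its area = 61.99 mm². Layer 53 is larger (591.96 vs 61.99 mm²).

layer 53 (z = 6.36 mm)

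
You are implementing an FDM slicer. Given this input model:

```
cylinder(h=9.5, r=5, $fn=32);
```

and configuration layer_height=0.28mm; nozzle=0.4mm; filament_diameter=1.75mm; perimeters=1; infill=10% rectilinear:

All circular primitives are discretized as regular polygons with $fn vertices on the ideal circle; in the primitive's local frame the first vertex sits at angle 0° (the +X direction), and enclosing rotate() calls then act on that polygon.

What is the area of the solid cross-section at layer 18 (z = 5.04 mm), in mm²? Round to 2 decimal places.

At z = 5.04 mm: the r=5 cylinder gives a regular 32-gon of circumradius 5 (constant along its height) (area = (32/2)·5.000²·sin(360°/32) = 78.04 mm²). Overall, the cross-section is a single solid region. Net area = 78.04 mm².

78.04 mm²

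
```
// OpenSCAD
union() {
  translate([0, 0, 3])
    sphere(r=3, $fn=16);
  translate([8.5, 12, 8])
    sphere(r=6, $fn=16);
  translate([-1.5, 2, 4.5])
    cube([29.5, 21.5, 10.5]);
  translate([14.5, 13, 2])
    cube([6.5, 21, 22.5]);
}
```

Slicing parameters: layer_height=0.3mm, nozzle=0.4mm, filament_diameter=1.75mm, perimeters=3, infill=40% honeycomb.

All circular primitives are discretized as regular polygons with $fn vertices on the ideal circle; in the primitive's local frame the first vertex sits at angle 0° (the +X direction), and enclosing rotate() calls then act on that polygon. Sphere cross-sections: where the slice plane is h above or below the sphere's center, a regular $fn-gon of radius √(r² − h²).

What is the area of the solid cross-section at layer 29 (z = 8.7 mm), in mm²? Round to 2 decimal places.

702.50 mm²

At z = 8.7 mm: the sphere is absent (|z−center|=5.700 > r=3); the r=6 sphere at (8.5, 12) slices to a regular 16-gon of circumradius 5.959 (√(r²−h²) with h=0.7 from center) (area = (16/2)·5.959²·sin(360°/16) = 108.71 mm²); the cube at (-1.5, 2) is present — its section is the full 29.5×21.5 rectangle (area 634.25 mm²); the cube at (14.5, 13) is present — its section is the full 6.5×21 rectangle (area 136.50 mm²); Combining (union): the regions partially overlap — summed areas 879.46 mm² minus the doubly-counted overlap 176.96 mm² gives 702.50 mm² — area = 702.50 mm². Overall, the cross-section is a single solid region. Net area = 702.50 mm².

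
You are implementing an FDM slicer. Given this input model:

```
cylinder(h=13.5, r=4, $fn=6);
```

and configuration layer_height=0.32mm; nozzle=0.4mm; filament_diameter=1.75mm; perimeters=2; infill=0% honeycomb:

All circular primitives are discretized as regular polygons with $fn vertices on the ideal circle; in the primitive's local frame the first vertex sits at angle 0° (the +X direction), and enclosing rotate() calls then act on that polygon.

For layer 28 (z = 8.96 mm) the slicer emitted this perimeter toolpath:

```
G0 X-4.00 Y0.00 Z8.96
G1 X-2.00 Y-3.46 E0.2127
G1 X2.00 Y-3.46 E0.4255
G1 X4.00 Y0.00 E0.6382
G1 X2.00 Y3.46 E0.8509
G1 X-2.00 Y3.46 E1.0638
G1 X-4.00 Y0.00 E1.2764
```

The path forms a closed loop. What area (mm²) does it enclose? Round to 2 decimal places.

41.52 mm²

Apply the shoelace formula to the sequence of (X, Y) vertices; enclosed area = 41.52 mm².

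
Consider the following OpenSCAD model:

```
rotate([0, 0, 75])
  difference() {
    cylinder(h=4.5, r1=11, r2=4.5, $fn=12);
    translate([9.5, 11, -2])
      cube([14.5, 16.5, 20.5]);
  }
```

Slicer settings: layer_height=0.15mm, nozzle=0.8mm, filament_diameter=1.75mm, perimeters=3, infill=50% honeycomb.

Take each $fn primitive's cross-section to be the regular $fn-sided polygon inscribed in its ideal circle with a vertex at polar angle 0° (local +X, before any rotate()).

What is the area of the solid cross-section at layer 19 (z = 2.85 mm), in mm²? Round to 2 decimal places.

142.14 mm²

At z = 2.85 mm: the cone (r1=11→r2=4.5) has section circumradius 6.883 here — a regular 12-gon (area = (12/2)·6.883²·sin(360°/12) = 142.14 mm²); the cube at (9.5, 11) is present — its section is the full 14.5×16.5 rectangle (area 239.25 mm²); After the difference (first − rest): starting from the cone (142.14 mm²), the 14.5×16.5 cube at (9.5, 11) misses the remaining region (no effect) — area = 142.14 mm²; (whole slice rotated 75° about Z — lengths, areas and connectivity unchanged). Overall, the cross-section is a single solid region. Net area = 142.14 mm².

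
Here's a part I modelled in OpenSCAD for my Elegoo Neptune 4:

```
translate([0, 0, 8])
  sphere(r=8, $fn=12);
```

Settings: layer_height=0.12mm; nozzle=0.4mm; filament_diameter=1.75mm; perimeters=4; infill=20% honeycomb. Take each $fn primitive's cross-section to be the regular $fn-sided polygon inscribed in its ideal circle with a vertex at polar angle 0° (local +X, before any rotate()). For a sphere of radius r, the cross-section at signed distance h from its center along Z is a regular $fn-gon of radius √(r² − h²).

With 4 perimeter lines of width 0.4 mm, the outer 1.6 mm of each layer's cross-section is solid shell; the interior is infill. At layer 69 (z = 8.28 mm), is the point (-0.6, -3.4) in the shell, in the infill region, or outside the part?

infill

At z = 8.28 mm: the sphere: section is a regular 12-gon, circumradius = √(r²−h²) = √(8²−0.28²) = 7.995. Overall, the cross-section is a single solid region. The nearest boundary edge runs (-4.00, -6.92)→(-0.00, -8.00); distance from the point to it = 4.28 mm. The point is inside the cross-section and 4.28 mm from the nearest boundary — more than the 1.6 mm shell width (4 × 0.4), so it's in the infill interior.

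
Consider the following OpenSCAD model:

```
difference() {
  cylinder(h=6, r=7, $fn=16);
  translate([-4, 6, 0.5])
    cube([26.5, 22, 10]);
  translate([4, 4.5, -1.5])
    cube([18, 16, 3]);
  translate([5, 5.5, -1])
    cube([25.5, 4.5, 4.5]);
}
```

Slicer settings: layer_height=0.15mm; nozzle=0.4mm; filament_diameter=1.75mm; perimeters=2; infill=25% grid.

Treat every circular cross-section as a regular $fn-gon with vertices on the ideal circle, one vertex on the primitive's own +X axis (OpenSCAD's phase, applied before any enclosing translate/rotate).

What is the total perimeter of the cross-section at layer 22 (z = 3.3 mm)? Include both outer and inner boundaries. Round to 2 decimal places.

At z = 3.3 mm: the cylinder: section is a regular 16-gon, circumradius r=7 (perimeter = 2·16·7.000·sin(180°/16) = 43.70 mm); the cube at (-4, 6) (footprint 26.5×22) is included at this height (perimeter 97.00 mm); the cube at (4, 4.5) does not reach this height (z outside [-1.5, 1.5]); the cube at (5, 5.5) (footprint 25.5×4.5) is included at this height (perimeter 60.00 mm); Taking the first minus the rest: starting from the r=7 cylinder, the 26.5×22 cube at (-4, 6) partially overlaps it — only the 4.26 mm² overlap (of its 583.00 mm²) is removed, clipping the outline; the 25.5×4.5 cube at (5, 5.5) misses the remaining region (no effect) — boundary = 43.31 mm. Overall, the cross-section is a single solid region. Total boundary length (outer) = 43.31 mm.

43.31 mm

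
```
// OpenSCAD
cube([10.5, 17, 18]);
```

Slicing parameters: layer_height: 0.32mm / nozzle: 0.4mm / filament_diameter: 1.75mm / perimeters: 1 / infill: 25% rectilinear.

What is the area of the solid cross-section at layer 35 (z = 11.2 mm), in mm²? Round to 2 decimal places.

178.50 mm²

At z = 11.2 mm: the cube is present — its section is the full 10.5×17 rectangle (area 178.50 mm²). Overall, the cross-section is a single solid region. Net area = 178.50 mm².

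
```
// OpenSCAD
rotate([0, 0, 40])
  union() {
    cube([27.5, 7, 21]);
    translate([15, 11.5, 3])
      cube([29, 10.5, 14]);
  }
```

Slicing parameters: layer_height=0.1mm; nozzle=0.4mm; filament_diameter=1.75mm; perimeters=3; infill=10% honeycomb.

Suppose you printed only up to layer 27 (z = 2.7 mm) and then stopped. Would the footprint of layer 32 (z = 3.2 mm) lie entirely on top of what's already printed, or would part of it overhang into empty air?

part overhangs

Compare the two slices. At z = 2.7: the cube is present — its section is the full 27.5×7 rectangle (area 192.50 mm²); the cube at (15, 11.5) is absent (z outside [3, 17]); Taking the union: only the 27.5×7 cube is present, so the union is just that shape — area = 192.50 mm²; (rotated 40° about Z; rotation is an isometry so areas/perimeters/island counts are preserved). At z = 3.2: the 27.5×7 cube contributes its full rectangle (area 192.50 mm²); the cube at (15, 11.5) is present — its section is the full 29×10.5 rectangle (area 304.50 mm²); Merging all regions: the 2 present regions are separate (no shared area or edge), so areas and boundary lengths simply add and each stays a separate island — area = 497.00 mm²; (rotated 40° about Z; rotation is an isometry so areas/perimeters/island counts are preserved). Checking containment: at z = 3.2 the cross-section extends beyond the z = 2.7 cross-section by about 304.50 mm².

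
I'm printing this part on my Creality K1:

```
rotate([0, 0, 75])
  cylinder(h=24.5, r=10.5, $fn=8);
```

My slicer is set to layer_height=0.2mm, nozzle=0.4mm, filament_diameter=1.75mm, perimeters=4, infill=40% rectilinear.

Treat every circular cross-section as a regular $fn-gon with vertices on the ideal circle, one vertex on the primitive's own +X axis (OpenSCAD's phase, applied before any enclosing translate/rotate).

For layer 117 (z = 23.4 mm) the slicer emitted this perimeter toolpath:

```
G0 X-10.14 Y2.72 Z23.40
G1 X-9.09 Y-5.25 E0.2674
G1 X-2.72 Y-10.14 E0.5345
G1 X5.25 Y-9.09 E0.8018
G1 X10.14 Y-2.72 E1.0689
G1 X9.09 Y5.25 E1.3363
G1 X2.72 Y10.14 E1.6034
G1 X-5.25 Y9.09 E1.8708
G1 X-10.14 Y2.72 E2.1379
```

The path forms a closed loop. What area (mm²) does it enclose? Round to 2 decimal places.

Apply the shoelace formula to the sequence of (X, Y) vertices; enclosed area = 311.70 mm².

311.70 mm²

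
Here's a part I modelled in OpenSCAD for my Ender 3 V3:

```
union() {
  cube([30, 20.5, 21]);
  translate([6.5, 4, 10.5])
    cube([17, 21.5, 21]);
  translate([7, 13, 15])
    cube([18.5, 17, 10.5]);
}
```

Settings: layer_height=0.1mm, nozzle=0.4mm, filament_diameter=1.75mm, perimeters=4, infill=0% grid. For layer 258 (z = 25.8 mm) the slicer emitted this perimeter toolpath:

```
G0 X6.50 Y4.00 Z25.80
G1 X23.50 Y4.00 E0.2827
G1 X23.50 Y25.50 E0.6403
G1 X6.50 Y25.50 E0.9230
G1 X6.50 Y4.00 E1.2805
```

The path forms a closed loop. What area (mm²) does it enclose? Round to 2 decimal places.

365.50 mm²

Apply the shoelace formula to the sequence of (X, Y) vertices; enclosed area = 365.50 mm².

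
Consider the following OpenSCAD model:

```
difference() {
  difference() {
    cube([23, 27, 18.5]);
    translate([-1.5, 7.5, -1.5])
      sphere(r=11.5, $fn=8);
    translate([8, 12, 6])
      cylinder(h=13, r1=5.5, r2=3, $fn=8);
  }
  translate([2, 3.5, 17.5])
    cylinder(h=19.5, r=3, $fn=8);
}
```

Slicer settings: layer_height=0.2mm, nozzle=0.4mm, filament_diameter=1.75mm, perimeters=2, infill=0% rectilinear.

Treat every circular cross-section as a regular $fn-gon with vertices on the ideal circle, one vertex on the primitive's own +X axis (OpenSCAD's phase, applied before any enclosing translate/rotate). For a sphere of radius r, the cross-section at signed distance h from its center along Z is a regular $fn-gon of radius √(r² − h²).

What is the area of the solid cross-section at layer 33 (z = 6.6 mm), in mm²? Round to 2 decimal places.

At z = 6.6 mm: the cube (footprint 23×27) is included at this height (area 621.00 mm²); the sphere at (-1.5, 7.5): section is a regular 8-gon, circumradius = √(r²−h²) = √(11.5²−8.1²) = 8.163 (area = (8/2)·8.163²·sin(360°/8) = 188.49 mm²); the cone at (8, 12): at t=0.046 of its height the radius interpolates to r₁+(r₂−r₁)t = 5.385, giving a regular 8-gon of that circumradius (area = (8/2)·5.385²·sin(360°/8) = 82.01 mm²); After the difference (first − rest): starting from the 23×27 cube (621.00 mm²), the r=11.5 sphere at (-1.5, 7.5) partially overlaps it — only the 70.68 mm² overlap (of its 188.49 mm²) is removed, clipping the outline; the cone at (8, 12) partially overlaps it — only the 70.21 mm² overlap (of its 82.01 mm²) is removed, clipping the outline — area = 480.10 mm²; the cylinder at (2, 3.5) is not intersected at this z (z outside [17.5, 37]); After the difference (first − rest): none of the subtracted shapes is present at this height, so the result so far is unchanged — area = 480.10 mm². Overall, the cross-section is a single solid region. Net area = 480.10 mm².

480.10 mm²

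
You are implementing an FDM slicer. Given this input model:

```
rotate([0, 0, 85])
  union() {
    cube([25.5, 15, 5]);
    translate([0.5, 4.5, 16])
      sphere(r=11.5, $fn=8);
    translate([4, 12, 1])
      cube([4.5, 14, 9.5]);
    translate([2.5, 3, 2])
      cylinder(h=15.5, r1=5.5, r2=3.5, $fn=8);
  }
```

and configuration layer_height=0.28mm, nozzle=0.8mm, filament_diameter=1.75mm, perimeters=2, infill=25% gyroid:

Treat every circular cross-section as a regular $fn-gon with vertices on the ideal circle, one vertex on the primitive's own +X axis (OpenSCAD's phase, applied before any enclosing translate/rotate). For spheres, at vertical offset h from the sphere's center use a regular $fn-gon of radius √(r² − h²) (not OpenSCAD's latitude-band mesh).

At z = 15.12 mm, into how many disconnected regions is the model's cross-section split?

At z = 15.12 mm: the cube does not reach this height (z outside [0, 5]); the sphere at (0.5, 4.5): section is a regular 8-gon, circumradius = √(r²−h²) = √(11.5²−0.88²) = 11.466; the cube at (4, 12) does not reach this height (z outside [1, 10.5]); the cone at (2.5, 3) contributes a regular 8-gon of circumradius 3.807 (interpolated between r1=5.5 and r2=3.5 at t=0.846); Taking the union: the cone at (2.5, 3) lies entirely inside the r=11.5 sphere at (0.5, 4.5), so the union is just the r=11.5 sphere at (0.5, 4.5) — 1 connected region; (whole slice rotated 85° about Z — lengths, areas and connectivity unchanged). The result has 1 disconnected region.

1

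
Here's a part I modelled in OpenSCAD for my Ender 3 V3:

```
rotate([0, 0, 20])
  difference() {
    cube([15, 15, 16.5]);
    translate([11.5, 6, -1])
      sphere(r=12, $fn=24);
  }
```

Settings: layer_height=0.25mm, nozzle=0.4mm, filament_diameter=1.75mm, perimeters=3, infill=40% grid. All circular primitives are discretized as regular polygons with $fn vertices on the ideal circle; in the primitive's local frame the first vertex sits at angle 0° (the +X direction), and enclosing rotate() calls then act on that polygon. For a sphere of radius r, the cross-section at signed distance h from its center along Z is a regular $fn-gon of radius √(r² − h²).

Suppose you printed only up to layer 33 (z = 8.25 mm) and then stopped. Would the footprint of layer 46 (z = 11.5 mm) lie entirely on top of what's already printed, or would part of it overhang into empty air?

part overhangs

Compare the two slices. At z = 8.25: the cube is present — its section is the full 15×15 rectangle (area 225.00 mm²); the r=12 sphere at (11.5, 6) slices to a regular 24-gon of circumradius 7.644 (√(r²−h²) with h=9.25 from center) (area = (24/2)·7.644²·sin(360°/24) = 181.50 mm²); Taking the first minus the rest: starting from the 15×15 cube (225.00 mm²), the r=12 sphere at (11.5, 6) partially overlaps it — only the 132.28 mm² overlap (of its 181.50 mm²) is removed, clipping the outline — area = 92.72 mm²; (whole slice rotated 20° about Z — lengths, areas and connectivity unchanged). At z = 11.5: the cube (footprint 15×15) is included at this height (area 225.00 mm²); the sphere at (11.5, 6) is absent (|z−center|=12.500 > r=12); After the difference (first − rest): none of the subtracted shapes is present at this height, so the 15×15 cube is unchanged — area = 225.00 mm²; (rotated 20° about Z; rotation is an isometry so areas/perimeters/island counts are preserved). Checking containment: at z = 11.5 the cross-section extends beyond the z = 8.25 cross-section by about 132.28 mm².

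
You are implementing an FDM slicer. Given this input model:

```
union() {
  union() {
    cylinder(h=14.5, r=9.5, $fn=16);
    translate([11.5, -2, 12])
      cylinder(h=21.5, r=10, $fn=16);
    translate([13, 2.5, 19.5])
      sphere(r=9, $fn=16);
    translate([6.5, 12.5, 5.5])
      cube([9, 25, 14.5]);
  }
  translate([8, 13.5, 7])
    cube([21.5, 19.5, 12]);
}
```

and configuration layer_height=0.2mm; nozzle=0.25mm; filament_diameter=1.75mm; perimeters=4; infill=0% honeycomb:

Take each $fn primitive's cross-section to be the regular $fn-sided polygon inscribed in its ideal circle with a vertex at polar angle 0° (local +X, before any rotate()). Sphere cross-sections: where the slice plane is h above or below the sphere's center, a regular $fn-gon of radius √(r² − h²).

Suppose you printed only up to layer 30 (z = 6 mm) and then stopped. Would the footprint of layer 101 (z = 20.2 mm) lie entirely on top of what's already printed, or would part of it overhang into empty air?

Compare the two slices. At z = 6: the cylinder: section is a regular 16-gon, circumradius r=9.5 (area = (16/2)·9.500²·sin(360°/16) = 276.30 mm²); the cylinder at (11.5, -2) does not reach this height (z outside [12, 33.5]); the sphere at (13, 2.5) is not intersected at this z (|z−center|=13.500 > r=9); the cube at (6.5, 12.5) (footprint 9×25) is included at this height (area 225.00 mm²); Taking the union: the 2 present regions are separate (no shared area or edge), so areas and boundary lengths simply add and each stays a separate island — area = 501.30 mm²; the cube at (8, 13.5) does not reach this height (z outside [7, 19]); Merging all regions: only the result so far is present, so the union is just that shape — area = 501.30 mm². At z = 20.2: the cylinder does not reach this height (z outside [0, 14.5]); the cylinder at (11.5, -2): section is a regular 16-gon, circumradius r=10 (area = (16/2)·10.000²·sin(360°/16) = 306.15 mm²); the sphere at (13, 2.5): section is a regular 16-gon, circumradius = √(r²−h²) = √(9²−0.7²) = 8.973 (area = (16/2)·8.973²·sin(360°/16) = 246.48 mm²); the cube at (6.5, 12.5) does not reach this height (z outside [5.5, 20]); Merging all regions: the regions partially overlap — summed areas 552.63 mm² minus the doubly-counted overlap 186.26 mm² gives 366.37 mm² — area = 366.37 mm²; the cube at (8, 13.5) is not intersected at this z (z outside [7, 19]); Taking the union: only that combined region is present, so the union is just that shape — area = 366.37 mm². Checking containment: at z = 20.2 the cross-section extends beyond the z = 6 cross-section by about 283.62 mm².

part overhangs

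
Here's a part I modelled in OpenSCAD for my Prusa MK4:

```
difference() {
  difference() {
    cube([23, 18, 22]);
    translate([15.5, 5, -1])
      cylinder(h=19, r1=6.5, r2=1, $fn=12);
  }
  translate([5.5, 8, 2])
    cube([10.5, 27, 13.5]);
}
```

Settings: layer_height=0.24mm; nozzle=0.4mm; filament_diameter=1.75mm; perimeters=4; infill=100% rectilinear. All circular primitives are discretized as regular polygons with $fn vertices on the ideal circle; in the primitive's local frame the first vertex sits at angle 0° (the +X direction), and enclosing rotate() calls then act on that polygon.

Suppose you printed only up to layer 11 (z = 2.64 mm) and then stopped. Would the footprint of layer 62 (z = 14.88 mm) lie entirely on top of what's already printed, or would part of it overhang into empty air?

part overhangs

Compare the two slices. At z = 2.64: the cube is present — its section is the full 23×18 rectangle (area 414.00 mm²); the cone at (15.5, 5) (r1=6.5→r2=1) has section circumradius 5.446 here — a regular 12-gon (area = (12/2)·5.446²·sin(360°/12) = 88.99 mm²); Taking the first minus the rest: starting from the 23×18 cube (414.00 mm²), the cone at (15.5, 5) partially overlaps it — only the 88.24 mm² overlap (of its 88.99 mm²) is removed, clipping the outline — area = 325.76 mm²; the 10.5×27 cube at (5.5, 8) contributes its full rectangle (area 283.50 mm²); Taking the first minus the rest: starting from that combined region (325.76 mm²), the 10.5×27 cube at (5.5, 8) partially overlaps it — only the 96.67 mm² overlap (of its 283.50 mm²) is removed, clipping the outline — area = 229.09 mm². At z = 14.88: the cube (footprint 23×18) is included at this height (area 414.00 mm²); the cone at (15.5, 5) contributes a regular 12-gon of circumradius 1.903 (interpolated between r1=6.5 and r2=1 at t=0.836) (area = (12/2)·1.903²·sin(360°/12) = 10.87 mm²); Subtracting the remaining from the first: starting from the 23×18 cube (414.00 mm²), the cone at (15.5, 5) lies wholly inside it (removes its full 10.87 mm² and its 11.82 mm outline becomes a hole wall) — area = 403.13 mm²; the cube at (5.5, 8) (footprint 10.5×27) is included at this height (area 283.50 mm²); Subtracting the remaining from the first: starting from the result so far (403.13 mm²), the 10.5×27 cube at (5.5, 8) partially overlaps it — only the 105.00 mm² overlap (of its 283.50 mm²) is removed, clipping the outline — area = 298.13 mm². Checking containment: at z = 14.88 the cross-section extends beyond the z = 2.64 cross-section by about 69.05 mm².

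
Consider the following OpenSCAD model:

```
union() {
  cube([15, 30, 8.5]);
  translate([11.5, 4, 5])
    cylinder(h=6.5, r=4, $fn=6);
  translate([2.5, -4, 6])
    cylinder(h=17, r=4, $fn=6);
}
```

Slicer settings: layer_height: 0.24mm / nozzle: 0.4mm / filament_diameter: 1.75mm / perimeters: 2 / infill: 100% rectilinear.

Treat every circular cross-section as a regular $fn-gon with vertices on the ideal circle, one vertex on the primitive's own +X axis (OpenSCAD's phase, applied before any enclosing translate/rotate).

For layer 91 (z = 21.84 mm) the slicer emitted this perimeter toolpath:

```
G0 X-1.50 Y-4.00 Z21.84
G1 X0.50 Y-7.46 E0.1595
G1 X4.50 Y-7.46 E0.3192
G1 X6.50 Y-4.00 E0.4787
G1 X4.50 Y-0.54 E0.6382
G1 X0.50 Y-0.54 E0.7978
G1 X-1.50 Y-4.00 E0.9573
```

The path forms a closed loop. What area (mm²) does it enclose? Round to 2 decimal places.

41.52 mm²

Apply the shoelace formula to the sequence of (X, Y) vertices; enclosed area = 41.52 mm².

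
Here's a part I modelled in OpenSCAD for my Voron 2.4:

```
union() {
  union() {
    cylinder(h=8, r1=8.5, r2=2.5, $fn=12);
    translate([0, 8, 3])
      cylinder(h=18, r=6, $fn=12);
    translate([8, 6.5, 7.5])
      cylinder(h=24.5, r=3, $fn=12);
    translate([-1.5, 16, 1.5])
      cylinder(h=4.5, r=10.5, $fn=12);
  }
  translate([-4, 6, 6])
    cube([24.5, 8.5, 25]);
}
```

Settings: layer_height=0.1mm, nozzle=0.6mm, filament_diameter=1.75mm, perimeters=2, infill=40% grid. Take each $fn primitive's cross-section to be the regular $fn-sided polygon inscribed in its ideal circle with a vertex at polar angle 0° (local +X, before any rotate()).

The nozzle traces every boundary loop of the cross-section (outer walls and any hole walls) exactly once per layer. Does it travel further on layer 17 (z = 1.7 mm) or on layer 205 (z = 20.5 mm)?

Layer 17 (z = 1.7): the cone contributes a regular 12-gon of circumradius 7.225 (interpolated between r1=8.5 and r2=2.5 at t=0.212) (perimeter = 2·12·7.225·sin(180°/12) = 44.88 mm); the cylinder at (0, 8) is not intersected at this z (z outside [3, 21]); the cylinder at (8, 6.5) does not reach this height (z outside [7.5, 32]); the cylinder at (-1.5, 16): section is a regular 12-gon, circumradius r=10.5 (perimeter = 2·12·10.500·sin(180°/12) = 65.22 mm); Combining (union): the regions partially overlap (shared area 5.23 mm²), so the edge portions inside another operand are dropped and the merged outline is re-measured after clipping — boundary = 97.14 mm; the cube at (-4, 6) does not reach this height (z outside [6, 31]); Taking the union: only that combined region is present, so the union is just that shape — boundary = 97.14 mm. So its perimeter = 97.14 mm. Layer 205 (z = 20.5): the cone is not intersected at this z (z outside [0, 8]); the r=6 cylinder at (0, 8) gives a regular 12-gon of circumradius 6 (constant along its height) (perimeter = 2·12·6.000·sin(180°/12) = 37.27 mm); the r=3 cylinder at (8, 6.5) contributes a regular 12-gon of circumradius 3 (perimeter = 2·12·3.000·sin(180°/12) = 18.63 mm); the cylinder at (-1.5, 16) is not intersected at this z (z outside [1.5, 6]); Taking the union: the regions partially overlap (shared area 1.37 mm²), so the edge portions inside another operand are dropped and the merged outline is re-measured after clipping — boundary = 49.33 mm; the 24.5×8.5 cube at (-4, 6) contributes its full rectangle (perimeter 66.00 mm); Combining (union): the regions partially overlap (shared area 83.12 mm²), so the edge portions inside another operand are dropped and the merged outline is re-measured after clipping — boundary = 73.31 mm. So its perimeter = 73.31 mm. Layer 17 is larger (97.14 vs 73.31 mm).

layer 17 (z = 1.7 mm)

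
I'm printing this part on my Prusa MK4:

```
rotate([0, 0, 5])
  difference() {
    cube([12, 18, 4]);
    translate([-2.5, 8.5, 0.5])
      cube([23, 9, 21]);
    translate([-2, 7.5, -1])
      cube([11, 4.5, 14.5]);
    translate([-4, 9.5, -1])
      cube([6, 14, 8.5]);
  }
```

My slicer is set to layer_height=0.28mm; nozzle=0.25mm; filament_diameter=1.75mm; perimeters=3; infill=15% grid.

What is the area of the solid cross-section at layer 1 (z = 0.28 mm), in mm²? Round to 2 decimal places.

163.50 mm²

At z = 0.28 mm: the cube (footprint 12×18) is included at this height (area 216.00 mm²); the cube at (-2.5, 8.5) is not intersected at this z (z outside [0.5, 21.5]); the cube at (-2, 7.5) is present — its section is the full 11×4.5 rectangle (area 49.50 mm²); the 6×14 cube at (-4, 9.5) contributes its full rectangle (area 84.00 mm²); Taking the first minus the rest: starting from the 12×18 cube (216.00 mm²), the 11×4.5 cube at (-2, 7.5) partially overlaps it — only the 40.50 mm² overlap (of its 49.50 mm²) is removed, clipping the outline; the 6×14 cube at (-4, 9.5) partially overlaps it — only the 12.00 mm² overlap (of its 84.00 mm²) is removed, clipping the outline — area = 163.50 mm²; (whole slice rotated 5° about Z — lengths, areas and connectivity unchanged). Overall, the cross-section is a single solid region. Net area = 163.50 mm².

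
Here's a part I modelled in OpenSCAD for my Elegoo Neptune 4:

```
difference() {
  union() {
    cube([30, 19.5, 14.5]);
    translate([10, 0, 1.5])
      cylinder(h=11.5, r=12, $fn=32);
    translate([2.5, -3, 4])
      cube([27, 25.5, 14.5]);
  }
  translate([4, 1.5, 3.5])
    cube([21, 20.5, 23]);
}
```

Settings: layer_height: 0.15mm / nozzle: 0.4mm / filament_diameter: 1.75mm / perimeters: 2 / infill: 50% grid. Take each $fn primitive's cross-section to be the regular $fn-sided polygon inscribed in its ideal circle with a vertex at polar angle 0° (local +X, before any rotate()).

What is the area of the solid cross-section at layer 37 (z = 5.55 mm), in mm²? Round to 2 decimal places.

At z = 5.55 mm: the cube (footprint 30×19.5) is included at this height (area 585.00 mm²); the cylinder at (10, 0): section is a regular 32-gon, circumradius r=12 (area = (32/2)·12.000²·sin(360°/32) = 449.49 mm²); the 27×25.5 cube at (2.5, -3) contributes its full rectangle (area 688.50 mm²); Taking the union: the regions partially overlap — summed areas 1722.99 mm² minus the doubly-counted overlap 800.53 mm² gives 922.46 mm² — area = 922.46 mm²; the 21×20.5 cube at (4, 1.5) contributes its full rectangle (area 430.50 mm²); Subtracting the remaining from the first: starting from the result so far (922.46 mm²), the 21×20.5 cube at (4, 1.5) lies wholly inside it (removes its full 430.50 mm² and its 83.00 mm outline becomes a hole wall) — area = 491.96 mm². Overall, the cross-section is one region with 1 hole. Net area = 491.96 mm².

491.96 mm²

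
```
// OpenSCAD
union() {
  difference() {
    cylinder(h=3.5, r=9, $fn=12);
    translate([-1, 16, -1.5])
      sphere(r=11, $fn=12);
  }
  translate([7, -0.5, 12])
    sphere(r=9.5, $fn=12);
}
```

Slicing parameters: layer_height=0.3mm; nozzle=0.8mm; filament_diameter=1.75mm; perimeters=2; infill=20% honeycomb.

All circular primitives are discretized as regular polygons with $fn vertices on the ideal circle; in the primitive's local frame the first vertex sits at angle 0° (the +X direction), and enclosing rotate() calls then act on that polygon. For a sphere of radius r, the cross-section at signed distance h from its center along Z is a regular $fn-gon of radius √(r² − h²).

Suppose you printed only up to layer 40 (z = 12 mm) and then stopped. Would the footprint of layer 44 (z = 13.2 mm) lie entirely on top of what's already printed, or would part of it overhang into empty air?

Compare the two slices. At z = 12: the cylinder is not intersected at this z (z outside [0, 3.5]); the sphere at (-1, 16) is not intersected at this z (|z−center|=13.500 > r=11); Taking the first minus the rest: the first operand is absent here, so nothing remains; the r=9.5 sphere at (7, -0.5) contributes a regular 12-gon of circumradius √(9.5²−0²) = 9.500 (area = (12/2)·9.500²·sin(360°/12) = 270.75 mm²); Combining (union): only the r=9.5 sphere at (7, -0.5) is present, so the union is just that shape — area = 270.75 mm². At z = 13.2: the cylinder does not reach this height (z outside [0, 3.5]); the sphere at (-1, 16) is absent (|z−center|=14.700 > r=11); Taking the first minus the rest: the first operand is absent here, so nothing remains; the r=9.5 sphere at (7, -0.5) slices to a regular 12-gon of circumradius 9.424 (√(r²−h²) with h=1.2 from center) (area = (12/2)·9.424²·sin(360°/12) = 266.43 mm²); Merging all regions: only the r=9.5 sphere at (7, -0.5) is present, so the union is just that shape — area = 266.43 mm². Checking containment: the cross-section at z = 13.2 is a subset of the cross-section at z = 12.

entirely on top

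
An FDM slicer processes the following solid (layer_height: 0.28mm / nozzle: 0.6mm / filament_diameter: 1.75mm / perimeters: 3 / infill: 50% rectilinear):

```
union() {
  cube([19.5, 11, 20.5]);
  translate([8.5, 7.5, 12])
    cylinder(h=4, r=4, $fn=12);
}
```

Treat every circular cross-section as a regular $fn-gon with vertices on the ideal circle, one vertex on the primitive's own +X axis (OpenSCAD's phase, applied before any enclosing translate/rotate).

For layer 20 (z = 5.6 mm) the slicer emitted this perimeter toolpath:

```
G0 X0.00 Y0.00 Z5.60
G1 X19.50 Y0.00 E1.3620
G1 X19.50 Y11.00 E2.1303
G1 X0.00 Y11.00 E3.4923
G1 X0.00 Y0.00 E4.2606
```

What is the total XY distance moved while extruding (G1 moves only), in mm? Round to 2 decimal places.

Sum the Euclidean lengths of each G1 segment: total = 61.00 mm.

61.00 mm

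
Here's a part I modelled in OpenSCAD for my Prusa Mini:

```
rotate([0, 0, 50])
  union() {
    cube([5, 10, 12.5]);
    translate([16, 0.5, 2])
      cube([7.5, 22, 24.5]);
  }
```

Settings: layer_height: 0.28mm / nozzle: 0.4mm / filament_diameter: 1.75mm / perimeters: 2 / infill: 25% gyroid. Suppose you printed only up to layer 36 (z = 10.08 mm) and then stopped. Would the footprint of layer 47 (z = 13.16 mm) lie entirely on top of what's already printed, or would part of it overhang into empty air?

entirely on top

Compare the two slices. At z = 10.08: the cube is present — its section is the full 5×10 rectangle (area 50.00 mm²); the cube at (16, 0.5) is present — its section is the full 7.5×22 rectangle (area 165.00 mm²); Merging all regions: the 2 present regions are separate (no shared area or edge), so areas and boundary lengths simply add and each stays a separate island — area = 215.00 mm²; (whole slice rotated 50° about Z — lengths, areas and connectivity unchanged). At z = 13.16: the cube does not reach this height (z outside [0, 12.5]); the cube at (16, 0.5) is present — its section is the full 7.5×22 rectangle (area 165.00 mm²); Merging all regions: only the 7.5×22 cube at (16, 0.5) is present, so the union is just that shape — area = 165.00 mm²; (rotated 50° about Z; rotation is an isometry so areas/perimeters/island counts are preserved). Checking containment: the cross-section at z = 13.16 is a subset of the cross-section at z = 10.08.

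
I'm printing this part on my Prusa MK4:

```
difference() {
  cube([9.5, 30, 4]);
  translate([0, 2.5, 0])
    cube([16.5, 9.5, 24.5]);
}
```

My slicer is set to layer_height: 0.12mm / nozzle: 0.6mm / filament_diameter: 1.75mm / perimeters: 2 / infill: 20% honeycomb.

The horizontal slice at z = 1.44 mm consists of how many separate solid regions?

2

At z = 1.44 mm: the 9.5×30 cube contributes its full rectangle; the 16.5×9.5 cube at (0, 2.5) contributes its full rectangle; After the difference (first − rest): starting from the 9.5×30 cube, the 16.5×9.5 cube at (0, 2.5) partially overlaps it — only the 90.25 mm² overlap (of its 156.75 mm²) is removed, clipping the outline — 2 connected regions. The result has 2 disconnected regions.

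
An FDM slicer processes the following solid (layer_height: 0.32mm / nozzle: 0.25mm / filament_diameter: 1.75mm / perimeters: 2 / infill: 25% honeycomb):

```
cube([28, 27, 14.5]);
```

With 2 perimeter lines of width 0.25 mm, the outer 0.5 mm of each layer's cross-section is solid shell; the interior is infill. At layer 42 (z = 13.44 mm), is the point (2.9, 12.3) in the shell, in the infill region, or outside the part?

At z = 13.44 mm: the 28×27 cube contributes its full rectangle. Overall, the cross-section is a single solid region. The nearest boundary edge runs (0.00, 27.00)→(0.00, 0.00); distance from the point to it = 2.90 mm. The point is inside the cross-section and 2.90 mm from the nearest boundary — more than the 0.5 mm shell width (2 × 0.25), so it's in the infill interior.

infill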